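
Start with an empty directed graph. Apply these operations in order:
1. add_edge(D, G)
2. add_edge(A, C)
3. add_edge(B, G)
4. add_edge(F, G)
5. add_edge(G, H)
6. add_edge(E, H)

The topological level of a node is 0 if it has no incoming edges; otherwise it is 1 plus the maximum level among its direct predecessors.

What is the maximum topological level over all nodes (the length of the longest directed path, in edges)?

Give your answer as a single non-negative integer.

Op 1: add_edge(D, G). Edges now: 1
Op 2: add_edge(A, C). Edges now: 2
Op 3: add_edge(B, G). Edges now: 3
Op 4: add_edge(F, G). Edges now: 4
Op 5: add_edge(G, H). Edges now: 5
Op 6: add_edge(E, H). Edges now: 6
Compute levels (Kahn BFS):
  sources (in-degree 0): A, B, D, E, F
  process A: level=0
    A->C: in-degree(C)=0, level(C)=1, enqueue
  process B: level=0
    B->G: in-degree(G)=2, level(G)>=1
  process D: level=0
    D->G: in-degree(G)=1, level(G)>=1
  process E: level=0
    E->H: in-degree(H)=1, level(H)>=1
  process F: level=0
    F->G: in-degree(G)=0, level(G)=1, enqueue
  process C: level=1
  process G: level=1
    G->H: in-degree(H)=0, level(H)=2, enqueue
  process H: level=2
All levels: A:0, B:0, C:1, D:0, E:0, F:0, G:1, H:2
max level = 2

Answer: 2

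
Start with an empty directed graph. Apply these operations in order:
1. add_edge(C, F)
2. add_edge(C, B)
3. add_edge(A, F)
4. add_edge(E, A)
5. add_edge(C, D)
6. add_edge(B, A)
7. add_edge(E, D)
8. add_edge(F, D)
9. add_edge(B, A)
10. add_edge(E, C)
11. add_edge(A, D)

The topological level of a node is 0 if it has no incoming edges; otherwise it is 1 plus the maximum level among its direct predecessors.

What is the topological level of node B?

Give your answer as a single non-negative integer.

Answer: 2

Derivation:
Op 1: add_edge(C, F). Edges now: 1
Op 2: add_edge(C, B). Edges now: 2
Op 3: add_edge(A, F). Edges now: 3
Op 4: add_edge(E, A). Edges now: 4
Op 5: add_edge(C, D). Edges now: 5
Op 6: add_edge(B, A). Edges now: 6
Op 7: add_edge(E, D). Edges now: 7
Op 8: add_edge(F, D). Edges now: 8
Op 9: add_edge(B, A) (duplicate, no change). Edges now: 8
Op 10: add_edge(E, C). Edges now: 9
Op 11: add_edge(A, D). Edges now: 10
Compute levels (Kahn BFS):
  sources (in-degree 0): E
  process E: level=0
    E->A: in-degree(A)=1, level(A)>=1
    E->C: in-degree(C)=0, level(C)=1, enqueue
    E->D: in-degree(D)=3, level(D)>=1
  process C: level=1
    C->B: in-degree(B)=0, level(B)=2, enqueue
    C->D: in-degree(D)=2, level(D)>=2
    C->F: in-degree(F)=1, level(F)>=2
  process B: level=2
    B->A: in-degree(A)=0, level(A)=3, enqueue
  process A: level=3
    A->D: in-degree(D)=1, level(D)>=4
    A->F: in-degree(F)=0, level(F)=4, enqueue
  process F: level=4
    F->D: in-degree(D)=0, level(D)=5, enqueue
  process D: level=5
All levels: A:3, B:2, C:1, D:5, E:0, F:4
level(B) = 2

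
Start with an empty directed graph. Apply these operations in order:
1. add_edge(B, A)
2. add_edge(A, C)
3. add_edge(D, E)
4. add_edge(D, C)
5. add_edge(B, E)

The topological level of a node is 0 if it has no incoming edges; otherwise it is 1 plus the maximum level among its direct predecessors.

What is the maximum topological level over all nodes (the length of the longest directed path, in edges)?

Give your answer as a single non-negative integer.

Answer: 2

Derivation:
Op 1: add_edge(B, A). Edges now: 1
Op 2: add_edge(A, C). Edges now: 2
Op 3: add_edge(D, E). Edges now: 3
Op 4: add_edge(D, C). Edges now: 4
Op 5: add_edge(B, E). Edges now: 5
Compute levels (Kahn BFS):
  sources (in-degree 0): B, D
  process B: level=0
    B->A: in-degree(A)=0, level(A)=1, enqueue
    B->E: in-degree(E)=1, level(E)>=1
  process D: level=0
    D->C: in-degree(C)=1, level(C)>=1
    D->E: in-degree(E)=0, level(E)=1, enqueue
  process A: level=1
    A->C: in-degree(C)=0, level(C)=2, enqueue
  process E: level=1
  process C: level=2
All levels: A:1, B:0, C:2, D:0, E:1
max level = 2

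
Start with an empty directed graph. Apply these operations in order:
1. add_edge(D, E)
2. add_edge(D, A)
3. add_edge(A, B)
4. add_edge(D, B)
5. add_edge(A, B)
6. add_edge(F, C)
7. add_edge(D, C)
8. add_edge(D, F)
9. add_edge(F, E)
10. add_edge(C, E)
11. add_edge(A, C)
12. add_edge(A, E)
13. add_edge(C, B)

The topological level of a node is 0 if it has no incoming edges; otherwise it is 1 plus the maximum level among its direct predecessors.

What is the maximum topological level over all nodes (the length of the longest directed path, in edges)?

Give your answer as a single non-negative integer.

Answer: 3

Derivation:
Op 1: add_edge(D, E). Edges now: 1
Op 2: add_edge(D, A). Edges now: 2
Op 3: add_edge(A, B). Edges now: 3
Op 4: add_edge(D, B). Edges now: 4
Op 5: add_edge(A, B) (duplicate, no change). Edges now: 4
Op 6: add_edge(F, C). Edges now: 5
Op 7: add_edge(D, C). Edges now: 6
Op 8: add_edge(D, F). Edges now: 7
Op 9: add_edge(F, E). Edges now: 8
Op 10: add_edge(C, E). Edges now: 9
Op 11: add_edge(A, C). Edges now: 10
Op 12: add_edge(A, E). Edges now: 11
Op 13: add_edge(C, B). Edges now: 12
Compute levels (Kahn BFS):
  sources (in-degree 0): D
  process D: level=0
    D->A: in-degree(A)=0, level(A)=1, enqueue
    D->B: in-degree(B)=2, level(B)>=1
    D->C: in-degree(C)=2, level(C)>=1
    D->E: in-degree(E)=3, level(E)>=1
    D->F: in-degree(F)=0, level(F)=1, enqueue
  process A: level=1
    A->B: in-degree(B)=1, level(B)>=2
    A->C: in-degree(C)=1, level(C)>=2
    A->E: in-degree(E)=2, level(E)>=2
  process F: level=1
    F->C: in-degree(C)=0, level(C)=2, enqueue
    F->E: in-degree(E)=1, level(E)>=2
  process C: level=2
    C->B: in-degree(B)=0, level(B)=3, enqueue
    C->E: in-degree(E)=0, level(E)=3, enqueue
  process B: level=3
  process E: level=3
All levels: A:1, B:3, C:2, D:0, E:3, F:1
max level = 3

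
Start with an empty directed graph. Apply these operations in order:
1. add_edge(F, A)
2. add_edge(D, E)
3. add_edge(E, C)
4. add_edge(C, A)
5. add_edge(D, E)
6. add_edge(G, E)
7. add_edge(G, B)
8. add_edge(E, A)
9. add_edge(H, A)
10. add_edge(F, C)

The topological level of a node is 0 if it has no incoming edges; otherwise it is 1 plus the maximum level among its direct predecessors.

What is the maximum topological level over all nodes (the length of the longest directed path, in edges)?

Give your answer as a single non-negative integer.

Op 1: add_edge(F, A). Edges now: 1
Op 2: add_edge(D, E). Edges now: 2
Op 3: add_edge(E, C). Edges now: 3
Op 4: add_edge(C, A). Edges now: 4
Op 5: add_edge(D, E) (duplicate, no change). Edges now: 4
Op 6: add_edge(G, E). Edges now: 5
Op 7: add_edge(G, B). Edges now: 6
Op 8: add_edge(E, A). Edges now: 7
Op 9: add_edge(H, A). Edges now: 8
Op 10: add_edge(F, C). Edges now: 9
Compute levels (Kahn BFS):
  sources (in-degree 0): D, F, G, H
  process D: level=0
    D->E: in-degree(E)=1, level(E)>=1
  process F: level=0
    F->A: in-degree(A)=3, level(A)>=1
    F->C: in-degree(C)=1, level(C)>=1
  process G: level=0
    G->B: in-degree(B)=0, level(B)=1, enqueue
    G->E: in-degree(E)=0, level(E)=1, enqueue
  process H: level=0
    H->A: in-degree(A)=2, level(A)>=1
  process B: level=1
  process E: level=1
    E->A: in-degree(A)=1, level(A)>=2
    E->C: in-degree(C)=0, level(C)=2, enqueue
  process C: level=2
    C->A: in-degree(A)=0, level(A)=3, enqueue
  process A: level=3
All levels: A:3, B:1, C:2, D:0, E:1, F:0, G:0, H:0
max level = 3

Answer: 3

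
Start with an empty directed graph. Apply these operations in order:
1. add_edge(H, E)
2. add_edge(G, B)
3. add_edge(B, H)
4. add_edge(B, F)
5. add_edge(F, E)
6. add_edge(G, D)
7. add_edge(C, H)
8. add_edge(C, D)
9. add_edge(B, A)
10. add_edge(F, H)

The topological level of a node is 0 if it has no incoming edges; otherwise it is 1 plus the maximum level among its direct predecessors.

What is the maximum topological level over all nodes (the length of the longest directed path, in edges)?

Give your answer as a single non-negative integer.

Answer: 4

Derivation:
Op 1: add_edge(H, E). Edges now: 1
Op 2: add_edge(G, B). Edges now: 2
Op 3: add_edge(B, H). Edges now: 3
Op 4: add_edge(B, F). Edges now: 4
Op 5: add_edge(F, E). Edges now: 5
Op 6: add_edge(G, D). Edges now: 6
Op 7: add_edge(C, H). Edges now: 7
Op 8: add_edge(C, D). Edges now: 8
Op 9: add_edge(B, A). Edges now: 9
Op 10: add_edge(F, H). Edges now: 10
Compute levels (Kahn BFS):
  sources (in-degree 0): C, G
  process C: level=0
    C->D: in-degree(D)=1, level(D)>=1
    C->H: in-degree(H)=2, level(H)>=1
  process G: level=0
    G->B: in-degree(B)=0, level(B)=1, enqueue
    G->D: in-degree(D)=0, level(D)=1, enqueue
  process B: level=1
    B->A: in-degree(A)=0, level(A)=2, enqueue
    B->F: in-degree(F)=0, level(F)=2, enqueue
    B->H: in-degree(H)=1, level(H)>=2
  process D: level=1
  process A: level=2
  process F: level=2
    F->E: in-degree(E)=1, level(E)>=3
    F->H: in-degree(H)=0, level(H)=3, enqueue
  process H: level=3
    H->E: in-degree(E)=0, level(E)=4, enqueue
  process E: level=4
All levels: A:2, B:1, C:0, D:1, E:4, F:2, G:0, H:3
max level = 4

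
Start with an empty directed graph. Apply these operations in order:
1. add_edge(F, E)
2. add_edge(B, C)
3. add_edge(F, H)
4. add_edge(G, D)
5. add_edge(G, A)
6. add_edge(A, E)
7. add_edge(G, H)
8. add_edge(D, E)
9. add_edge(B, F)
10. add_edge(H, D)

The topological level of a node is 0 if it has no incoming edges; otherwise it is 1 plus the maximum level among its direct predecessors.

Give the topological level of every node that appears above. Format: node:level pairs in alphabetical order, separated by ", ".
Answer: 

Answer: A:1, B:0, C:1, D:3, E:4, F:1, G:0, H:2

Derivation:
Op 1: add_edge(F, E). Edges now: 1
Op 2: add_edge(B, C). Edges now: 2
Op 3: add_edge(F, H). Edges now: 3
Op 4: add_edge(G, D). Edges now: 4
Op 5: add_edge(G, A). Edges now: 5
Op 6: add_edge(A, E). Edges now: 6
Op 7: add_edge(G, H). Edges now: 7
Op 8: add_edge(D, E). Edges now: 8
Op 9: add_edge(B, F). Edges now: 9
Op 10: add_edge(H, D). Edges now: 10
Compute levels (Kahn BFS):
  sources (in-degree 0): B, G
  process B: level=0
    B->C: in-degree(C)=0, level(C)=1, enqueue
    B->F: in-degree(F)=0, level(F)=1, enqueue
  process G: level=0
    G->A: in-degree(A)=0, level(A)=1, enqueue
    G->D: in-degree(D)=1, level(D)>=1
    G->H: in-degree(H)=1, level(H)>=1
  process C: level=1
  process F: level=1
    F->E: in-degree(E)=2, level(E)>=2
    F->H: in-degree(H)=0, level(H)=2, enqueue
  process A: level=1
    A->E: in-degree(E)=1, level(E)>=2
  process H: level=2
    H->D: in-degree(D)=0, level(D)=3, enqueue
  process D: level=3
    D->E: in-degree(E)=0, level(E)=4, enqueue
  process E: level=4
All levels: A:1, B:0, C:1, D:3, E:4, F:1, G:0, H:2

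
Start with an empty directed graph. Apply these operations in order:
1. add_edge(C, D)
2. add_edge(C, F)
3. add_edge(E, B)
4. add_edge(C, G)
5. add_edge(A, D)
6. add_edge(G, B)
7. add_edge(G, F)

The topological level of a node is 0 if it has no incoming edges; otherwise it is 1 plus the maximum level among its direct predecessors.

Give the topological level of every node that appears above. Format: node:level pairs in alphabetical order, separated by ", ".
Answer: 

Op 1: add_edge(C, D). Edges now: 1
Op 2: add_edge(C, F). Edges now: 2
Op 3: add_edge(E, B). Edges now: 3
Op 4: add_edge(C, G). Edges now: 4
Op 5: add_edge(A, D). Edges now: 5
Op 6: add_edge(G, B). Edges now: 6
Op 7: add_edge(G, F). Edges now: 7
Compute levels (Kahn BFS):
  sources (in-degree 0): A, C, E
  process A: level=0
    A->D: in-degree(D)=1, level(D)>=1
  process C: level=0
    C->D: in-degree(D)=0, level(D)=1, enqueue
    C->F: in-degree(F)=1, level(F)>=1
    C->G: in-degree(G)=0, level(G)=1, enqueue
  process E: level=0
    E->B: in-degree(B)=1, level(B)>=1
  process D: level=1
  process G: level=1
    G->B: in-degree(B)=0, level(B)=2, enqueue
    G->F: in-degree(F)=0, level(F)=2, enqueue
  process B: level=2
  process F: level=2
All levels: A:0, B:2, C:0, D:1, E:0, F:2, G:1

Answer: A:0, B:2, C:0, D:1, E:0, F:2, G:1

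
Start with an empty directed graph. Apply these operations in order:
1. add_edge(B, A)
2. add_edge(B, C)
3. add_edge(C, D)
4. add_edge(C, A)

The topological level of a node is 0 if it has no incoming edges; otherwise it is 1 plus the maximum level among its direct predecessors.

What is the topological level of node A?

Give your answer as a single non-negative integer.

Answer: 2

Derivation:
Op 1: add_edge(B, A). Edges now: 1
Op 2: add_edge(B, C). Edges now: 2
Op 3: add_edge(C, D). Edges now: 3
Op 4: add_edge(C, A). Edges now: 4
Compute levels (Kahn BFS):
  sources (in-degree 0): B
  process B: level=0
    B->A: in-degree(A)=1, level(A)>=1
    B->C: in-degree(C)=0, level(C)=1, enqueue
  process C: level=1
    C->A: in-degree(A)=0, level(A)=2, enqueue
    C->D: in-degree(D)=0, level(D)=2, enqueue
  process A: level=2
  process D: level=2
All levels: A:2, B:0, C:1, D:2
level(A) = 2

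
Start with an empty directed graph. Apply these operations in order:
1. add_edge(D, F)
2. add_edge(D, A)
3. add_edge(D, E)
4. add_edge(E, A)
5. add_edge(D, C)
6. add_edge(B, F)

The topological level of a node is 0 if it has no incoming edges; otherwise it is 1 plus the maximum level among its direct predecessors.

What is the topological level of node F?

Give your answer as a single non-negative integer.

Op 1: add_edge(D, F). Edges now: 1
Op 2: add_edge(D, A). Edges now: 2
Op 3: add_edge(D, E). Edges now: 3
Op 4: add_edge(E, A). Edges now: 4
Op 5: add_edge(D, C). Edges now: 5
Op 6: add_edge(B, F). Edges now: 6
Compute levels (Kahn BFS):
  sources (in-degree 0): B, D
  process B: level=0
    B->F: in-degree(F)=1, level(F)>=1
  process D: level=0
    D->A: in-degree(A)=1, level(A)>=1
    D->C: in-degree(C)=0, level(C)=1, enqueue
    D->E: in-degree(E)=0, level(E)=1, enqueue
    D->F: in-degree(F)=0, level(F)=1, enqueue
  process C: level=1
  process E: level=1
    E->A: in-degree(A)=0, level(A)=2, enqueue
  process F: level=1
  process A: level=2
All levels: A:2, B:0, C:1, D:0, E:1, F:1
level(F) = 1

Answer: 1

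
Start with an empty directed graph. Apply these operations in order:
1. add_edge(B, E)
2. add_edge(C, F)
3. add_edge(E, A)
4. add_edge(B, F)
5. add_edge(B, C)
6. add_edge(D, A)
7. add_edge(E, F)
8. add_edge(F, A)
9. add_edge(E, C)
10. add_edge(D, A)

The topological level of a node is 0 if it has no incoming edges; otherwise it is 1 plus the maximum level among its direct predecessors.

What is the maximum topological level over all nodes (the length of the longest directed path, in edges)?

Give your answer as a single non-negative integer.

Op 1: add_edge(B, E). Edges now: 1
Op 2: add_edge(C, F). Edges now: 2
Op 3: add_edge(E, A). Edges now: 3
Op 4: add_edge(B, F). Edges now: 4
Op 5: add_edge(B, C). Edges now: 5
Op 6: add_edge(D, A). Edges now: 6
Op 7: add_edge(E, F). Edges now: 7
Op 8: add_edge(F, A). Edges now: 8
Op 9: add_edge(E, C). Edges now: 9
Op 10: add_edge(D, A) (duplicate, no change). Edges now: 9
Compute levels (Kahn BFS):
  sources (in-degree 0): B, D
  process B: level=0
    B->C: in-degree(C)=1, level(C)>=1
    B->E: in-degree(E)=0, level(E)=1, enqueue
    B->F: in-degree(F)=2, level(F)>=1
  process D: level=0
    D->A: in-degree(A)=2, level(A)>=1
  process E: level=1
    E->A: in-degree(A)=1, level(A)>=2
    E->C: in-degree(C)=0, level(C)=2, enqueue
    E->F: in-degree(F)=1, level(F)>=2
  process C: level=2
    C->F: in-degree(F)=0, level(F)=3, enqueue
  process F: level=3
    F->A: in-degree(A)=0, level(A)=4, enqueue
  process A: level=4
All levels: A:4, B:0, C:2, D:0, E:1, F:3
max level = 4

Answer: 4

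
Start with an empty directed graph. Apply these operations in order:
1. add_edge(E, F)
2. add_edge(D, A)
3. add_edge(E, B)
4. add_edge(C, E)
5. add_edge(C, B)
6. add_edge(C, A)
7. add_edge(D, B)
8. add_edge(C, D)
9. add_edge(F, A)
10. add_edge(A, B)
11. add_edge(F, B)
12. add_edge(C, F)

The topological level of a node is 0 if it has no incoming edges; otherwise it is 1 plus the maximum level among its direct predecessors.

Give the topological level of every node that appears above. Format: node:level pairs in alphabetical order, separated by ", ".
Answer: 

Op 1: add_edge(E, F). Edges now: 1
Op 2: add_edge(D, A). Edges now: 2
Op 3: add_edge(E, B). Edges now: 3
Op 4: add_edge(C, E). Edges now: 4
Op 5: add_edge(C, B). Edges now: 5
Op 6: add_edge(C, A). Edges now: 6
Op 7: add_edge(D, B). Edges now: 7
Op 8: add_edge(C, D). Edges now: 8
Op 9: add_edge(F, A). Edges now: 9
Op 10: add_edge(A, B). Edges now: 10
Op 11: add_edge(F, B). Edges now: 11
Op 12: add_edge(C, F). Edges now: 12
Compute levels (Kahn BFS):
  sources (in-degree 0): C
  process C: level=0
    C->A: in-degree(A)=2, level(A)>=1
    C->B: in-degree(B)=4, level(B)>=1
    C->D: in-degree(D)=0, level(D)=1, enqueue
    C->E: in-degree(E)=0, level(E)=1, enqueue
    C->F: in-degree(F)=1, level(F)>=1
  process D: level=1
    D->A: in-degree(A)=1, level(A)>=2
    D->B: in-degree(B)=3, level(B)>=2
  process E: level=1
    E->B: in-degree(B)=2, level(B)>=2
    E->F: in-degree(F)=0, level(F)=2, enqueue
  process F: level=2
    F->A: in-degree(A)=0, level(A)=3, enqueue
    F->B: in-degree(B)=1, level(B)>=3
  process A: level=3
    A->B: in-degree(B)=0, level(B)=4, enqueue
  process B: level=4
All levels: A:3, B:4, C:0, D:1, E:1, F:2

Answer: A:3, B:4, C:0, D:1, E:1, F:2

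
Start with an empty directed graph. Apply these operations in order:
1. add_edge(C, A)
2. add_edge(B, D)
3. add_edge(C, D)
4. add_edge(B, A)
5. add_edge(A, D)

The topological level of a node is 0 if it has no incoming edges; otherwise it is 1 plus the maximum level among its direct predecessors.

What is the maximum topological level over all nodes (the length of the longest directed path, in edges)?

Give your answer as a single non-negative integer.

Op 1: add_edge(C, A). Edges now: 1
Op 2: add_edge(B, D). Edges now: 2
Op 3: add_edge(C, D). Edges now: 3
Op 4: add_edge(B, A). Edges now: 4
Op 5: add_edge(A, D). Edges now: 5
Compute levels (Kahn BFS):
  sources (in-degree 0): B, C
  process B: level=0
    B->A: in-degree(A)=1, level(A)>=1
    B->D: in-degree(D)=2, level(D)>=1
  process C: level=0
    C->A: in-degree(A)=0, level(A)=1, enqueue
    C->D: in-degree(D)=1, level(D)>=1
  process A: level=1
    A->D: in-degree(D)=0, level(D)=2, enqueue
  process D: level=2
All levels: A:1, B:0, C:0, D:2
max level = 2

Answer: 2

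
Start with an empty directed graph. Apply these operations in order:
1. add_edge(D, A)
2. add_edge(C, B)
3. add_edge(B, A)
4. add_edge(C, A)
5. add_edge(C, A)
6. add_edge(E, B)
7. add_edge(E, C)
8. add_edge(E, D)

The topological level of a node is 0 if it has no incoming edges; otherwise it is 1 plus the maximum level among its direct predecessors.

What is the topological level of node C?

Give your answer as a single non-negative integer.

Answer: 1

Derivation:
Op 1: add_edge(D, A). Edges now: 1
Op 2: add_edge(C, B). Edges now: 2
Op 3: add_edge(B, A). Edges now: 3
Op 4: add_edge(C, A). Edges now: 4
Op 5: add_edge(C, A) (duplicate, no change). Edges now: 4
Op 6: add_edge(E, B). Edges now: 5
Op 7: add_edge(E, C). Edges now: 6
Op 8: add_edge(E, D). Edges now: 7
Compute levels (Kahn BFS):
  sources (in-degree 0): E
  process E: level=0
    E->B: in-degree(B)=1, level(B)>=1
    E->C: in-degree(C)=0, level(C)=1, enqueue
    E->D: in-degree(D)=0, level(D)=1, enqueue
  process C: level=1
    C->A: in-degree(A)=2, level(A)>=2
    C->B: in-degree(B)=0, level(B)=2, enqueue
  process D: level=1
    D->A: in-degree(A)=1, level(A)>=2
  process B: level=2
    B->A: in-degree(A)=0, level(A)=3, enqueue
  process A: level=3
All levels: A:3, B:2, C:1, D:1, E:0
level(C) = 1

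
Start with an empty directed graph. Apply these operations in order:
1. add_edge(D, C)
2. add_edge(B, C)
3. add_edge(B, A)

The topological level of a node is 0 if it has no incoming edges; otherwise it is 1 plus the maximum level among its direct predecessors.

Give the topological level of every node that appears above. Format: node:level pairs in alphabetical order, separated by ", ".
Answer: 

Answer: A:1, B:0, C:1, D:0

Derivation:
Op 1: add_edge(D, C). Edges now: 1
Op 2: add_edge(B, C). Edges now: 2
Op 3: add_edge(B, A). Edges now: 3
Compute levels (Kahn BFS):
  sources (in-degree 0): B, D
  process B: level=0
    B->A: in-degree(A)=0, level(A)=1, enqueue
    B->C: in-degree(C)=1, level(C)>=1
  process D: level=0
    D->C: in-degree(C)=0, level(C)=1, enqueue
  process A: level=1
  process C: level=1
All levels: A:1, B:0, C:1, D:0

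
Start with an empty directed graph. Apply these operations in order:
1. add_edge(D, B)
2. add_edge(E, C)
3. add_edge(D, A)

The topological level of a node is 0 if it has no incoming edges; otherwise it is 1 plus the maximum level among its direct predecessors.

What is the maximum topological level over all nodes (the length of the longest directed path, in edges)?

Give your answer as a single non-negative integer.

Answer: 1

Derivation:
Op 1: add_edge(D, B). Edges now: 1
Op 2: add_edge(E, C). Edges now: 2
Op 3: add_edge(D, A). Edges now: 3
Compute levels (Kahn BFS):
  sources (in-degree 0): D, E
  process D: level=0
    D->A: in-degree(A)=0, level(A)=1, enqueue
    D->B: in-degree(B)=0, level(B)=1, enqueue
  process E: level=0
    E->C: in-degree(C)=0, level(C)=1, enqueue
  process A: level=1
  process B: level=1
  process C: level=1
All levels: A:1, B:1, C:1, D:0, E:0
max level = 1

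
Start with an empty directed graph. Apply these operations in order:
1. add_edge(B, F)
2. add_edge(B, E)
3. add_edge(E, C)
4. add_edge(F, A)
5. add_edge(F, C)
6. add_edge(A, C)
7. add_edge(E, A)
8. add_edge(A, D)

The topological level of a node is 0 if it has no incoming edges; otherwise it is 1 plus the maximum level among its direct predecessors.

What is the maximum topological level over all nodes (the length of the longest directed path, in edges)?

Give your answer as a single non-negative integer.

Op 1: add_edge(B, F). Edges now: 1
Op 2: add_edge(B, E). Edges now: 2
Op 3: add_edge(E, C). Edges now: 3
Op 4: add_edge(F, A). Edges now: 4
Op 5: add_edge(F, C). Edges now: 5
Op 6: add_edge(A, C). Edges now: 6
Op 7: add_edge(E, A). Edges now: 7
Op 8: add_edge(A, D). Edges now: 8
Compute levels (Kahn BFS):
  sources (in-degree 0): B
  process B: level=0
    B->E: in-degree(E)=0, level(E)=1, enqueue
    B->F: in-degree(F)=0, level(F)=1, enqueue
  process E: level=1
    E->A: in-degree(A)=1, level(A)>=2
    E->C: in-degree(C)=2, level(C)>=2
  process F: level=1
    F->A: in-degree(A)=0, level(A)=2, enqueue
    F->C: in-degree(C)=1, level(C)>=2
  process A: level=2
    A->C: in-degree(C)=0, level(C)=3, enqueue
    A->D: in-degree(D)=0, level(D)=3, enqueue
  process C: level=3
  process D: level=3
All levels: A:2, B:0, C:3, D:3, E:1, F:1
max level = 3

Answer: 3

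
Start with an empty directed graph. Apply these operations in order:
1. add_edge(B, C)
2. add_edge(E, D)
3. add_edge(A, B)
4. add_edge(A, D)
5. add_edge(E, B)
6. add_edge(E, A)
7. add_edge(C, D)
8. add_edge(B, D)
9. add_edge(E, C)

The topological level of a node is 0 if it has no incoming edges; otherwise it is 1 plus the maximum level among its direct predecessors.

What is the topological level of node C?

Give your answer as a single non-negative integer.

Answer: 3

Derivation:
Op 1: add_edge(B, C). Edges now: 1
Op 2: add_edge(E, D). Edges now: 2
Op 3: add_edge(A, B). Edges now: 3
Op 4: add_edge(A, D). Edges now: 4
Op 5: add_edge(E, B). Edges now: 5
Op 6: add_edge(E, A). Edges now: 6
Op 7: add_edge(C, D). Edges now: 7
Op 8: add_edge(B, D). Edges now: 8
Op 9: add_edge(E, C). Edges now: 9
Compute levels (Kahn BFS):
  sources (in-degree 0): E
  process E: level=0
    E->A: in-degree(A)=0, level(A)=1, enqueue
    E->B: in-degree(B)=1, level(B)>=1
    E->C: in-degree(C)=1, level(C)>=1
    E->D: in-degree(D)=3, level(D)>=1
  process A: level=1
    A->B: in-degree(B)=0, level(B)=2, enqueue
    A->D: in-degree(D)=2, level(D)>=2
  process B: level=2
    B->C: in-degree(C)=0, level(C)=3, enqueue
    B->D: in-degree(D)=1, level(D)>=3
  process C: level=3
    C->D: in-degree(D)=0, level(D)=4, enqueue
  process D: level=4
All levels: A:1, B:2, C:3, D:4, E:0
level(C) = 3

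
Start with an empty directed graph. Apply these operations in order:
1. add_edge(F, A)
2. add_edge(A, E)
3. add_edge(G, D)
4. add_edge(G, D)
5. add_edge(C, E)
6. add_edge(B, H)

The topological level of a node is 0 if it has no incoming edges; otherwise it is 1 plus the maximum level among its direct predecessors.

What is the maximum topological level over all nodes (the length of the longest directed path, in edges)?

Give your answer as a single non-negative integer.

Answer: 2

Derivation:
Op 1: add_edge(F, A). Edges now: 1
Op 2: add_edge(A, E). Edges now: 2
Op 3: add_edge(G, D). Edges now: 3
Op 4: add_edge(G, D) (duplicate, no change). Edges now: 3
Op 5: add_edge(C, E). Edges now: 4
Op 6: add_edge(B, H). Edges now: 5
Compute levels (Kahn BFS):
  sources (in-degree 0): B, C, F, G
  process B: level=0
    B->H: in-degree(H)=0, level(H)=1, enqueue
  process C: level=0
    C->E: in-degree(E)=1, level(E)>=1
  process F: level=0
    F->A: in-degree(A)=0, level(A)=1, enqueue
  process G: level=0
    G->D: in-degree(D)=0, level(D)=1, enqueue
  process H: level=1
  process A: level=1
    A->E: in-degree(E)=0, level(E)=2, enqueue
  process D: level=1
  process E: level=2
All levels: A:1, B:0, C:0, D:1, E:2, F:0, G:0, H:1
max level = 2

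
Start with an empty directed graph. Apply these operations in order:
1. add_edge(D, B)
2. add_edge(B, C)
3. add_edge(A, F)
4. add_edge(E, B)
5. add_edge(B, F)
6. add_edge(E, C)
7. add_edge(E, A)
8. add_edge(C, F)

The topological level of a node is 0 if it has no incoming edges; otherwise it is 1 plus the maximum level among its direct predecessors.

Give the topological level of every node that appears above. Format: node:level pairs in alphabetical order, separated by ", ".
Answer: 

Op 1: add_edge(D, B). Edges now: 1
Op 2: add_edge(B, C). Edges now: 2
Op 3: add_edge(A, F). Edges now: 3
Op 4: add_edge(E, B). Edges now: 4
Op 5: add_edge(B, F). Edges now: 5
Op 6: add_edge(E, C). Edges now: 6
Op 7: add_edge(E, A). Edges now: 7
Op 8: add_edge(C, F). Edges now: 8
Compute levels (Kahn BFS):
  sources (in-degree 0): D, E
  process D: level=0
    D->B: in-degree(B)=1, level(B)>=1
  process E: level=0
    E->A: in-degree(A)=0, level(A)=1, enqueue
    E->B: in-degree(B)=0, level(B)=1, enqueue
    E->C: in-degree(C)=1, level(C)>=1
  process A: level=1
    A->F: in-degree(F)=2, level(F)>=2
  process B: level=1
    B->C: in-degree(C)=0, level(C)=2, enqueue
    B->F: in-degree(F)=1, level(F)>=2
  process C: level=2
    C->F: in-degree(F)=0, level(F)=3, enqueue
  process F: level=3
All levels: A:1, B:1, C:2, D:0, E:0, F:3

Answer: A:1, B:1, C:2, D:0, E:0, F:3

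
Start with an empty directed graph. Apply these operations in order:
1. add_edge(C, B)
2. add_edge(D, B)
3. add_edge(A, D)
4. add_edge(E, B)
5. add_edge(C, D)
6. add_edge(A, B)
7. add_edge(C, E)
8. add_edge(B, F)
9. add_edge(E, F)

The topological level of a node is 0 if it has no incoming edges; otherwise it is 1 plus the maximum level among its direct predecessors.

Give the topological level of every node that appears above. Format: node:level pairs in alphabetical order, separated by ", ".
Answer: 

Answer: A:0, B:2, C:0, D:1, E:1, F:3

Derivation:
Op 1: add_edge(C, B). Edges now: 1
Op 2: add_edge(D, B). Edges now: 2
Op 3: add_edge(A, D). Edges now: 3
Op 4: add_edge(E, B). Edges now: 4
Op 5: add_edge(C, D). Edges now: 5
Op 6: add_edge(A, B). Edges now: 6
Op 7: add_edge(C, E). Edges now: 7
Op 8: add_edge(B, F). Edges now: 8
Op 9: add_edge(E, F). Edges now: 9
Compute levels (Kahn BFS):
  sources (in-degree 0): A, C
  process A: level=0
    A->B: in-degree(B)=3, level(B)>=1
    A->D: in-degree(D)=1, level(D)>=1
  process C: level=0
    C->B: in-degree(B)=2, level(B)>=1
    C->D: in-degree(D)=0, level(D)=1, enqueue
    C->E: in-degree(E)=0, level(E)=1, enqueue
  process D: level=1
    D->B: in-degree(B)=1, level(B)>=2
  process E: level=1
    E->B: in-degree(B)=0, level(B)=2, enqueue
    E->F: in-degree(F)=1, level(F)>=2
  process B: level=2
    B->F: in-degree(F)=0, level(F)=3, enqueue
  process F: level=3
All levels: A:0, B:2, C:0, D:1, E:1, F:3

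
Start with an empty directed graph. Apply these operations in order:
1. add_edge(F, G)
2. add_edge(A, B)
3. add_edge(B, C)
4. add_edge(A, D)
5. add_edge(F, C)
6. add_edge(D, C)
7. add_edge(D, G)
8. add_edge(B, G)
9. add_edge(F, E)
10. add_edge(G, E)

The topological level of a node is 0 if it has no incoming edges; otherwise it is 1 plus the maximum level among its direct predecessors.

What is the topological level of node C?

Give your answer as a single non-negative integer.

Answer: 2

Derivation:
Op 1: add_edge(F, G). Edges now: 1
Op 2: add_edge(A, B). Edges now: 2
Op 3: add_edge(B, C). Edges now: 3
Op 4: add_edge(A, D). Edges now: 4
Op 5: add_edge(F, C). Edges now: 5
Op 6: add_edge(D, C). Edges now: 6
Op 7: add_edge(D, G). Edges now: 7
Op 8: add_edge(B, G). Edges now: 8
Op 9: add_edge(F, E). Edges now: 9
Op 10: add_edge(G, E). Edges now: 10
Compute levels (Kahn BFS):
  sources (in-degree 0): A, F
  process A: level=0
    A->B: in-degree(B)=0, level(B)=1, enqueue
    A->D: in-degree(D)=0, level(D)=1, enqueue
  process F: level=0
    F->C: in-degree(C)=2, level(C)>=1
    F->E: in-degree(E)=1, level(E)>=1
    F->G: in-degree(G)=2, level(G)>=1
  process B: level=1
    B->C: in-degree(C)=1, level(C)>=2
    B->G: in-degree(G)=1, level(G)>=2
  process D: level=1
    D->C: in-degree(C)=0, level(C)=2, enqueue
    D->G: in-degree(G)=0, level(G)=2, enqueue
  process C: level=2
  process G: level=2
    G->E: in-degree(E)=0, level(E)=3, enqueue
  process E: level=3
All levels: A:0, B:1, C:2, D:1, E:3, F:0, G:2
level(C) = 2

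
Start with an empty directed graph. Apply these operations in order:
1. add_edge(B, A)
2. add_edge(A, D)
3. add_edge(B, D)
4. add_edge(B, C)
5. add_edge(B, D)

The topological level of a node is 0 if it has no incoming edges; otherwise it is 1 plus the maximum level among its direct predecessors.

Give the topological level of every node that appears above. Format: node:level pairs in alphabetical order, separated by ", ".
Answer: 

Answer: A:1, B:0, C:1, D:2

Derivation:
Op 1: add_edge(B, A). Edges now: 1
Op 2: add_edge(A, D). Edges now: 2
Op 3: add_edge(B, D). Edges now: 3
Op 4: add_edge(B, C). Edges now: 4
Op 5: add_edge(B, D) (duplicate, no change). Edges now: 4
Compute levels (Kahn BFS):
  sources (in-degree 0): B
  process B: level=0
    B->A: in-degree(A)=0, level(A)=1, enqueue
    B->C: in-degree(C)=0, level(C)=1, enqueue
    B->D: in-degree(D)=1, level(D)>=1
  process A: level=1
    A->D: in-degree(D)=0, level(D)=2, enqueue
  process C: level=1
  process D: level=2
All levels: A:1, B:0, C:1, D:2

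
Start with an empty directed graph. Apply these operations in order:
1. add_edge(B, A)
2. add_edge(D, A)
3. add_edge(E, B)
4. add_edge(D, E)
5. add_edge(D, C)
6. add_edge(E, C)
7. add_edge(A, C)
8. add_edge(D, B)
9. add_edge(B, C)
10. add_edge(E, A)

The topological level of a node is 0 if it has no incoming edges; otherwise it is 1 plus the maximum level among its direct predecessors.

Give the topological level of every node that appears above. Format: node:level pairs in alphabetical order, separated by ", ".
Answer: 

Op 1: add_edge(B, A). Edges now: 1
Op 2: add_edge(D, A). Edges now: 2
Op 3: add_edge(E, B). Edges now: 3
Op 4: add_edge(D, E). Edges now: 4
Op 5: add_edge(D, C). Edges now: 5
Op 6: add_edge(E, C). Edges now: 6
Op 7: add_edge(A, C). Edges now: 7
Op 8: add_edge(D, B). Edges now: 8
Op 9: add_edge(B, C). Edges now: 9
Op 10: add_edge(E, A). Edges now: 10
Compute levels (Kahn BFS):
  sources (in-degree 0): D
  process D: level=0
    D->A: in-degree(A)=2, level(A)>=1
    D->B: in-degree(B)=1, level(B)>=1
    D->C: in-degree(C)=3, level(C)>=1
    D->E: in-degree(E)=0, level(E)=1, enqueue
  process E: level=1
    E->A: in-degree(A)=1, level(A)>=2
    E->B: in-degree(B)=0, level(B)=2, enqueue
    E->C: in-degree(C)=2, level(C)>=2
  process B: level=2
    B->A: in-degree(A)=0, level(A)=3, enqueue
    B->C: in-degree(C)=1, level(C)>=3
  process A: level=3
    A->C: in-degree(C)=0, level(C)=4, enqueue
  process C: level=4
All levels: A:3, B:2, C:4, D:0, E:1

Answer: A:3, B:2, C:4, D:0, E:1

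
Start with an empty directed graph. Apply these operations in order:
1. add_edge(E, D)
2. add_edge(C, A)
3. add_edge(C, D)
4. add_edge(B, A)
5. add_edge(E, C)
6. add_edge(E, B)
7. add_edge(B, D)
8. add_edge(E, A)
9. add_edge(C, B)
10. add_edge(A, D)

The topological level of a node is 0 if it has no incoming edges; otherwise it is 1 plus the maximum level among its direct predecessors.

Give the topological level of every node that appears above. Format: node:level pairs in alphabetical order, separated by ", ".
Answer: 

Answer: A:3, B:2, C:1, D:4, E:0

Derivation:
Op 1: add_edge(E, D). Edges now: 1
Op 2: add_edge(C, A). Edges now: 2
Op 3: add_edge(C, D). Edges now: 3
Op 4: add_edge(B, A). Edges now: 4
Op 5: add_edge(E, C). Edges now: 5
Op 6: add_edge(E, B). Edges now: 6
Op 7: add_edge(B, D). Edges now: 7
Op 8: add_edge(E, A). Edges now: 8
Op 9: add_edge(C, B). Edges now: 9
Op 10: add_edge(A, D). Edges now: 10
Compute levels (Kahn BFS):
  sources (in-degree 0): E
  process E: level=0
    E->A: in-degree(A)=2, level(A)>=1
    E->B: in-degree(B)=1, level(B)>=1
    E->C: in-degree(C)=0, level(C)=1, enqueue
    E->D: in-degree(D)=3, level(D)>=1
  process C: level=1
    C->A: in-degree(A)=1, level(A)>=2
    C->B: in-degree(B)=0, level(B)=2, enqueue
    C->D: in-degree(D)=2, level(D)>=2
  process B: level=2
    B->A: in-degree(A)=0, level(A)=3, enqueue
    B->D: in-degree(D)=1, level(D)>=3
  process A: level=3
    A->D: in-degree(D)=0, level(D)=4, enqueue
  process D: level=4
All levels: A:3, B:2, C:1, D:4, E:0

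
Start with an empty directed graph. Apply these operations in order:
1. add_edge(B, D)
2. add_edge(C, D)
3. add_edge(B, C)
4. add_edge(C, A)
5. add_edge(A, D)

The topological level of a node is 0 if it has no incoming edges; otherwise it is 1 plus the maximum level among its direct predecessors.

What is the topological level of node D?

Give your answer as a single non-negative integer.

Answer: 3

Derivation:
Op 1: add_edge(B, D). Edges now: 1
Op 2: add_edge(C, D). Edges now: 2
Op 3: add_edge(B, C). Edges now: 3
Op 4: add_edge(C, A). Edges now: 4
Op 5: add_edge(A, D). Edges now: 5
Compute levels (Kahn BFS):
  sources (in-degree 0): B
  process B: level=0
    B->C: in-degree(C)=0, level(C)=1, enqueue
    B->D: in-degree(D)=2, level(D)>=1
  process C: level=1
    C->A: in-degree(A)=0, level(A)=2, enqueue
    C->D: in-degree(D)=1, level(D)>=2
  process A: level=2
    A->D: in-degree(D)=0, level(D)=3, enqueue
  process D: level=3
All levels: A:2, B:0, C:1, D:3
level(D) = 3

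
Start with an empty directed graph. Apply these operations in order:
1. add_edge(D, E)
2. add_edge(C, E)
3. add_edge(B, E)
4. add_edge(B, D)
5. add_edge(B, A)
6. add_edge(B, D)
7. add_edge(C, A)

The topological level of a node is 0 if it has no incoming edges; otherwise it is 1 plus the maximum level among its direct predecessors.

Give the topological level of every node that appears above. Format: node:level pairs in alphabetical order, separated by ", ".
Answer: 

Answer: A:1, B:0, C:0, D:1, E:2

Derivation:
Op 1: add_edge(D, E). Edges now: 1
Op 2: add_edge(C, E). Edges now: 2
Op 3: add_edge(B, E). Edges now: 3
Op 4: add_edge(B, D). Edges now: 4
Op 5: add_edge(B, A). Edges now: 5
Op 6: add_edge(B, D) (duplicate, no change). Edges now: 5
Op 7: add_edge(C, A). Edges now: 6
Compute levels (Kahn BFS):
  sources (in-degree 0): B, C
  process B: level=0
    B->A: in-degree(A)=1, level(A)>=1
    B->D: in-degree(D)=0, level(D)=1, enqueue
    B->E: in-degree(E)=2, level(E)>=1
  process C: level=0
    C->A: in-degree(A)=0, level(A)=1, enqueue
    C->E: in-degree(E)=1, level(E)>=1
  process D: level=1
    D->E: in-degree(E)=0, level(E)=2, enqueue
  process A: level=1
  process E: level=2
All levels: A:1, B:0, C:0, D:1, E:2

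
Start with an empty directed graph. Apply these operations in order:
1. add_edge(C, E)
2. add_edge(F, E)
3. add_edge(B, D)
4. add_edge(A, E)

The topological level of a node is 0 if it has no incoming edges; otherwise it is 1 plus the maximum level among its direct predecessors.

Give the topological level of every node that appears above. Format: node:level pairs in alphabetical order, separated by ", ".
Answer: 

Op 1: add_edge(C, E). Edges now: 1
Op 2: add_edge(F, E). Edges now: 2
Op 3: add_edge(B, D). Edges now: 3
Op 4: add_edge(A, E). Edges now: 4
Compute levels (Kahn BFS):
  sources (in-degree 0): A, B, C, F
  process A: level=0
    A->E: in-degree(E)=2, level(E)>=1
  process B: level=0
    B->D: in-degree(D)=0, level(D)=1, enqueue
  process C: level=0
    C->E: in-degree(E)=1, level(E)>=1
  process F: level=0
    F->E: in-degree(E)=0, level(E)=1, enqueue
  process D: level=1
  process E: level=1
All levels: A:0, B:0, C:0, D:1, E:1, F:0

Answer: A:0, B:0, C:0, D:1, E:1, F:0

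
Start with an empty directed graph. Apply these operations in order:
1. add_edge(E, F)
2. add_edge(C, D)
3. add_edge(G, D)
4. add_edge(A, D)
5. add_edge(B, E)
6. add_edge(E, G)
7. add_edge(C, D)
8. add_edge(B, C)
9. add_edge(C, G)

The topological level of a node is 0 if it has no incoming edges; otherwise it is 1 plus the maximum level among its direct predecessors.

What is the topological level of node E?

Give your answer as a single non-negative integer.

Answer: 1

Derivation:
Op 1: add_edge(E, F). Edges now: 1
Op 2: add_edge(C, D). Edges now: 2
Op 3: add_edge(G, D). Edges now: 3
Op 4: add_edge(A, D). Edges now: 4
Op 5: add_edge(B, E). Edges now: 5
Op 6: add_edge(E, G). Edges now: 6
Op 7: add_edge(C, D) (duplicate, no change). Edges now: 6
Op 8: add_edge(B, C). Edges now: 7
Op 9: add_edge(C, G). Edges now: 8
Compute levels (Kahn BFS):
  sources (in-degree 0): A, B
  process A: level=0
    A->D: in-degree(D)=2, level(D)>=1
  process B: level=0
    B->C: in-degree(C)=0, level(C)=1, enqueue
    B->E: in-degree(E)=0, level(E)=1, enqueue
  process C: level=1
    C->D: in-degree(D)=1, level(D)>=2
    C->G: in-degree(G)=1, level(G)>=2
  process E: level=1
    E->F: in-degree(F)=0, level(F)=2, enqueue
    E->G: in-degree(G)=0, level(G)=2, enqueue
  process F: level=2
  process G: level=2
    G->D: in-degree(D)=0, level(D)=3, enqueue
  process D: level=3
All levels: A:0, B:0, C:1, D:3, E:1, F:2, G:2
level(E) = 1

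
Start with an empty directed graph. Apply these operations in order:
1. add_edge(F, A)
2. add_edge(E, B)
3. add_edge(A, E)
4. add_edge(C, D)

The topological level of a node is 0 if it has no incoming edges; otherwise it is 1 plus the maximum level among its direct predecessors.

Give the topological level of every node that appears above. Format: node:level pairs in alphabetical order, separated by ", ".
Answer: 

Op 1: add_edge(F, A). Edges now: 1
Op 2: add_edge(E, B). Edges now: 2
Op 3: add_edge(A, E). Edges now: 3
Op 4: add_edge(C, D). Edges now: 4
Compute levels (Kahn BFS):
  sources (in-degree 0): C, F
  process C: level=0
    C->D: in-degree(D)=0, level(D)=1, enqueue
  process F: level=0
    F->A: in-degree(A)=0, level(A)=1, enqueue
  process D: level=1
  process A: level=1
    A->E: in-degree(E)=0, level(E)=2, enqueue
  process E: level=2
    E->B: in-degree(B)=0, level(B)=3, enqueue
  process B: level=3
All levels: A:1, B:3, C:0, D:1, E:2, F:0

Answer: A:1, B:3, C:0, D:1, E:2, F:0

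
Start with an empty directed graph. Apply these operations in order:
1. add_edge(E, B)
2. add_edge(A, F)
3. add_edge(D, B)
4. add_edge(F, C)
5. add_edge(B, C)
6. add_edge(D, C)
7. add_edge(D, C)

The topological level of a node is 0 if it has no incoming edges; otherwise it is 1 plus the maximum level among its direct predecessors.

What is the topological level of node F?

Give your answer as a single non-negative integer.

Answer: 1

Derivation:
Op 1: add_edge(E, B). Edges now: 1
Op 2: add_edge(A, F). Edges now: 2
Op 3: add_edge(D, B). Edges now: 3
Op 4: add_edge(F, C). Edges now: 4
Op 5: add_edge(B, C). Edges now: 5
Op 6: add_edge(D, C). Edges now: 6
Op 7: add_edge(D, C) (duplicate, no change). Edges now: 6
Compute levels (Kahn BFS):
  sources (in-degree 0): A, D, E
  process A: level=0
    A->F: in-degree(F)=0, level(F)=1, enqueue
  process D: level=0
    D->B: in-degree(B)=1, level(B)>=1
    D->C: in-degree(C)=2, level(C)>=1
  process E: level=0
    E->B: in-degree(B)=0, level(B)=1, enqueue
  process F: level=1
    F->C: in-degree(C)=1, level(C)>=2
  process B: level=1
    B->C: in-degree(C)=0, level(C)=2, enqueue
  process C: level=2
All levels: A:0, B:1, C:2, D:0, E:0, F:1
level(F) = 1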